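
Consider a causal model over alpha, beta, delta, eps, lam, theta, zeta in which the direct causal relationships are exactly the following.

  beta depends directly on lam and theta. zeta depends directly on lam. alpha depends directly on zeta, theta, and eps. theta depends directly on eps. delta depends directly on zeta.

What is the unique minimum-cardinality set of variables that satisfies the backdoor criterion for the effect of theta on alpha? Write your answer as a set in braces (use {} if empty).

Variables eligible for adjustment (non-descendants of theta, excluding theta and alpha): {delta, eps, lam, zeta}.
Backdoor paths from theta to alpha:
  P1: theta <- eps -> alpha
The empty set is not sufficient: P1 (theta <- eps -> alpha) has no collider blocking it and no conditioned non-collider, so it is open.
Try {eps}:
  P1: blocked at fork node eps ∈ conditioning set.
{eps} contains no descendant of theta and blocks every backdoor path.
No other singleton works — e.g. {lam} leaves P1 open — so {eps} is the unique smallest valid adjustment set.

{eps}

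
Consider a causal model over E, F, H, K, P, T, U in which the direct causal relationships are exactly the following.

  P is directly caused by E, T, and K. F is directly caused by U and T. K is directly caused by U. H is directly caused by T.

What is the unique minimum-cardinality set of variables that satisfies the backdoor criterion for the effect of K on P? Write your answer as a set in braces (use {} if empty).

{}

Variables eligible for adjustment (non-descendants of K, excluding K and P): {E, F, H, T, U}.
Backdoor paths from K to P:
  P1: K <- U -> F <- T -> P
Each backdoor path contains an unconditioned collider, so every path is already blocked with the empty conditioning set:
  P1: blocked at collider F (neither it nor any descendant is in the conditioning set).
The empty set is therefore the unique smallest valid set.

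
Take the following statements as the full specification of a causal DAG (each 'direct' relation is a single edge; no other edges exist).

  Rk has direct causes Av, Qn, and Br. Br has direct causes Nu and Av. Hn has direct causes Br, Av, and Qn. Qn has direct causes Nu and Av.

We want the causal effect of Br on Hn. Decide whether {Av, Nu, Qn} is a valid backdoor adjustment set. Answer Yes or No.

Backdoor paths from Br to Hn (paths whose first edge points into Br):
  P1: Br <- Av -> Qn -> Hn
  P2: Br <- Av -> Hn
  P3: Br <- Av -> Rk <- Qn -> Hn
  P4: Br <- Nu -> Qn <- Av -> Hn
  P5: Br <- Nu -> Qn -> Hn
  P6: Br <- Nu -> Qn -> Rk <- Av -> Hn
Condition 1 (no descendant of Br in the set): holds — descendants of Br are {Hn, Rk}; none are in {Av, Nu, Qn}.
Condition 2 (every backdoor path blocked by {Av, Nu, Qn}):
  P1: blocked at fork node Av ∈ conditioning set.
  P2: blocked at fork node Av ∈ conditioning set.
  P3: blocked at fork node Av ∈ conditioning set.
  P4: blocked at fork node Nu ∈ conditioning set.
  P5: blocked at fork node Nu ∈ conditioning set.
  P6: blocked at fork node Nu ∈ conditioning set.
{Av, Nu, Qn} satisfies the backdoor criterion.

Yes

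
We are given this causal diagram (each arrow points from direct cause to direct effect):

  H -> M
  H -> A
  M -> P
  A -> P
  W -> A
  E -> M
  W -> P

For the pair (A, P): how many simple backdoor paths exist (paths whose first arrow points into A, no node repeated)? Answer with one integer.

2

A backdoor path from A to P is any simple undirected path whose first edge points into A (i.e. leaves A via a parent).
Parents of A: {H, W}.
Enumerating:
  P1: A <- W -> P
  P2: A <- H -> M -> P
That exhausts the simple backdoor paths. Count: 2.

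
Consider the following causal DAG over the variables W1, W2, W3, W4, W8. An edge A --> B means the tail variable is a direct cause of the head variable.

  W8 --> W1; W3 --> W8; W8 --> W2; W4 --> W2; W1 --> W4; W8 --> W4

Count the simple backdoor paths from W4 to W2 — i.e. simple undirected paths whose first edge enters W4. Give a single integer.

2

A backdoor path from W4 to W2 is any simple undirected path whose first edge points into W4 (i.e. leaves W4 via a parent).
Parents of W4: {W1, W8}.
Enumerating:
  P1: W4 <- W8 -> W2
  P2: W4 <- W1 <- W8 -> W2
That exhausts the simple backdoor paths. Count: 2.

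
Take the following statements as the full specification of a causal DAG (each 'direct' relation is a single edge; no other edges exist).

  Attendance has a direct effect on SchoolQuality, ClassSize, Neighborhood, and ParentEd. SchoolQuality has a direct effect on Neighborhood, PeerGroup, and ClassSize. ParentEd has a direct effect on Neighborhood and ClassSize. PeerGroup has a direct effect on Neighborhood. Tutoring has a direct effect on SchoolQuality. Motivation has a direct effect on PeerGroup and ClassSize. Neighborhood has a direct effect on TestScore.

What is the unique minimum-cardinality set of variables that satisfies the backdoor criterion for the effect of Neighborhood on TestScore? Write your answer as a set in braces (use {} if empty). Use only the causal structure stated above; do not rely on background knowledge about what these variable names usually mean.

{}

Variables eligible for adjustment (non-descendants of Neighborhood, excluding Neighborhood and TestScore): {Attendance, ClassSize, Motivation, ParentEd, PeerGroup, SchoolQuality, Tutoring}.
Backdoor paths from Neighborhood to TestScore:
  (none)
With no backdoor paths the empty set already satisfies the criterion, and it is trivially minimal.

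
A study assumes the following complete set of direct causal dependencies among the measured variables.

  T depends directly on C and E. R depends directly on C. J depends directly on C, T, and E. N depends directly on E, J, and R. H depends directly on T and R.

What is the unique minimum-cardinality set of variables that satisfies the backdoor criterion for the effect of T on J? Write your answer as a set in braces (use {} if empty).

Variables eligible for adjustment (non-descendants of T, excluding T and J): {C, E, R}.
Backdoor paths from T to J:
  P1: T <- C -> R -> N <- E -> J
  P2: T <- C -> R -> N <- J
  P3: T <- C -> J
  P4: T <- E -> J
  P5: T <- E -> N <- R <- C -> J
  P6: T <- E -> N <- J
The empty set is not sufficient: P3 (T <- C -> J) has no collider blocking it and no conditioned non-collider, so it is open.
Try {C, E}:
  P1: blocked at fork node C ∈ conditioning set.
  P2: blocked at fork node C ∈ conditioning set.
  P3: blocked at fork node C ∈ conditioning set.
  P4: blocked at fork node E ∈ conditioning set.
  P5: blocked at fork node E ∈ conditioning set.
  P6: blocked at fork node E ∈ conditioning set.
{C, E} contains no descendant of T and blocks every backdoor path.
Every element of {C, E} is needed (dropping C leaves P3 open; dropping E leaves P4 open), so no proper subset is valid.
Among all size-2 subsets of the eligible variables, only {C, E} blocks every backdoor path, so it is the unique smallest valid adjustment set.

{C, E}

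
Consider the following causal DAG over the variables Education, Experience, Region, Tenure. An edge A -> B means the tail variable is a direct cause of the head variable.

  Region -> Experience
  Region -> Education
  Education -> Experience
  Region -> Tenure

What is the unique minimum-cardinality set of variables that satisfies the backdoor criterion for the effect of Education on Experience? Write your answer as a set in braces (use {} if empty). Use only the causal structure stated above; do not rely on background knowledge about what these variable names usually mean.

{Region}

Variables eligible for adjustment (non-descendants of Education, excluding Education and Experience): {Region, Tenure}.
Backdoor paths from Education to Experience:
  P1: Education <- Region -> Experience
The empty set is not sufficient: P1 (Education <- Region -> Experience) has no collider blocking it and no conditioned non-collider, so it is open.
Try {Region}:
  P1: blocked at fork node Region ∈ conditioning set.
{Region} contains no descendant of Education and blocks every backdoor path.
No other singleton works — e.g. {Tenure} leaves P1 open — so {Region} is the unique smallest valid adjustment set.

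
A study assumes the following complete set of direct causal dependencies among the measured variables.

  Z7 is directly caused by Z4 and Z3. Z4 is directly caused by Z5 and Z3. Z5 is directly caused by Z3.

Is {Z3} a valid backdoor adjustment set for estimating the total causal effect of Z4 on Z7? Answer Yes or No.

Backdoor paths from Z4 to Z7 (paths whose first edge points into Z4):
  P1: Z4 <- Z3 -> Z7
  P2: Z4 <- Z5 <- Z3 -> Z7
Condition 1 (no descendant of Z4 in the set): holds — descendants of Z4 are {Z7}; none are in {Z3}.
Condition 2 (every backdoor path blocked by {Z3}):
  P1: blocked at fork node Z3 ∈ conditioning set.
  P2: blocked at fork node Z3 ∈ conditioning set.
{Z3} satisfies the backdoor criterion.

Yes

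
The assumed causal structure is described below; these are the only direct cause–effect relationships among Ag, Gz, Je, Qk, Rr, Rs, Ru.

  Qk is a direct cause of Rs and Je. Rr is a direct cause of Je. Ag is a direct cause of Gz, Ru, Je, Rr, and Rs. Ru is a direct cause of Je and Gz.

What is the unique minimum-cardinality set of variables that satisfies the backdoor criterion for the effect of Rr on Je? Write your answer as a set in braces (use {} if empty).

{Ag}

Variables eligible for adjustment (non-descendants of Rr, excluding Rr and Je): {Ag, Gz, Qk, Rs, Ru}.
Backdoor paths from Rr to Je:
  P1: Rr <- Ag -> Ru -> Je
  P2: Rr <- Ag -> Gz <- Ru -> Je
  P3: Rr <- Ag -> Rs <- Qk -> Je
  P4: Rr <- Ag -> Je
The empty set is not sufficient: P1 (Rr <- Ag -> Ru -> Je) has no collider blocking it and no conditioned non-collider, so it is open.
Try {Ag}:
  P1: blocked at fork node Ag ∈ conditioning set.
  P2: blocked at fork node Ag ∈ conditioning set.
  P3: blocked at fork node Ag ∈ conditioning set.
  P4: blocked at fork node Ag ∈ conditioning set.
{Ag} contains no descendant of Rr and blocks every backdoor path.
No other singleton works — e.g. {Ru} leaves P4 open — so {Ag} is the unique smallest valid adjustment set.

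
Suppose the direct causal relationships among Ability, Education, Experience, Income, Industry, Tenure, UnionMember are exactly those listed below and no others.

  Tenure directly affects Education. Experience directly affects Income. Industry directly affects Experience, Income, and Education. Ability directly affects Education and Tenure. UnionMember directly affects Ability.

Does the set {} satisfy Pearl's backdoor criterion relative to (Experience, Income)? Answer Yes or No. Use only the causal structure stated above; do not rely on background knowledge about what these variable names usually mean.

Backdoor paths from Experience to Income (paths whose first edge points into Experience):
  P1: Experience <- Industry -> Income
Condition 1 (no descendant of Experience in the set): holds — descendants of Experience are {Income}; none are in {}.
Condition 2 (every backdoor path blocked by {}):
  P1: open — no interior node is in the conditioning set.
{} does not satisfy the backdoor criterion.

No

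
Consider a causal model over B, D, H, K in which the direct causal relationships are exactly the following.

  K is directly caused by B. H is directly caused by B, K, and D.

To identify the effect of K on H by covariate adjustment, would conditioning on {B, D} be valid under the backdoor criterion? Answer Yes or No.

Yes

Backdoor paths from K to H (paths whose first edge points into K):
  P1: K <- B -> H
Condition 1 (no descendant of K in the set): holds — descendants of K are {H}; none are in {B, D}.
Condition 2 (every backdoor path blocked by {B, D}):
  P1: blocked at fork node B ∈ conditioning set.
{B, D} satisfies the backdoor criterion.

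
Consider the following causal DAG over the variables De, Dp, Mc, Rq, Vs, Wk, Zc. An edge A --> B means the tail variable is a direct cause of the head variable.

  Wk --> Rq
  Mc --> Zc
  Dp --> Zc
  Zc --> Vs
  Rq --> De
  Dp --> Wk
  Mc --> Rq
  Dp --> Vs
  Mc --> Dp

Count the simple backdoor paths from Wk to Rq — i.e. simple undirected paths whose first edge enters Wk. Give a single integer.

3

A backdoor path from Wk to Rq is any simple undirected path whose first edge points into Wk (i.e. leaves Wk via a parent).
Parents of Wk: {Dp}.
Enumerating:
  P1: Wk <- Dp <- Mc -> Rq
  P2: Wk <- Dp -> Zc <- Mc -> Rq
  P3: Wk <- Dp -> Vs <- Zc <- Mc -> Rq
That exhausts the simple backdoor paths. Count: 3.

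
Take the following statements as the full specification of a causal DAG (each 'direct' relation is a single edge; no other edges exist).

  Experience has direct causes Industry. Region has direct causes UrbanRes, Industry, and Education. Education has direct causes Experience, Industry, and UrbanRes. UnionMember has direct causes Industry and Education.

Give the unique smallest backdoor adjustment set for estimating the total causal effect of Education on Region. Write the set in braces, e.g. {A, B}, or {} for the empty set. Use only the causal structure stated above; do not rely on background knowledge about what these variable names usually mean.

Variables eligible for adjustment (non-descendants of Education, excluding Education and Region): {Experience, Industry, UrbanRes}.
Backdoor paths from Education to Region:
  P1: Education <- Industry -> Region
  P2: Education <- Experience <- Industry -> Region
  P3: Education <- UrbanRes -> Region
The empty set is not sufficient: P1 (Education <- Industry -> Region) has no collider blocking it and no conditioned non-collider, so it is open.
Try {Industry, UrbanRes}:
  P1: blocked at fork node Industry ∈ conditioning set.
  P2: blocked at fork node Industry ∈ conditioning set.
  P3: blocked at fork node UrbanRes ∈ conditioning set.
{Industry, UrbanRes} contains no descendant of Education and blocks every backdoor path.
Every element of {Industry, UrbanRes} is needed (dropping Industry leaves P1 open; dropping UrbanRes leaves P3 open), so no proper subset is valid.
Among all size-2 subsets of the eligible variables, only {Industry, UrbanRes} blocks every backdoor path, so it is the unique smallest valid adjustment set.

{Industry, UrbanRes}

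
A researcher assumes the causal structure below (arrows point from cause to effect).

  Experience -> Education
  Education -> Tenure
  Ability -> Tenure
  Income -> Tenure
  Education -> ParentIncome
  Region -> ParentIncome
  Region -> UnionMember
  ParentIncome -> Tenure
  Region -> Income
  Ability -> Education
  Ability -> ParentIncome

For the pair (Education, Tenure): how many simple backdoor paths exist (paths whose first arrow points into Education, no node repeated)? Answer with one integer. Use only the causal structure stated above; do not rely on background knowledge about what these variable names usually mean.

3

A backdoor path from Education to Tenure is any simple undirected path whose first edge points into Education (i.e. leaves Education via a parent).
Parents of Education: {Ability, Experience}.
Enumerating:
  P1: Education <- Ability -> ParentIncome <- Region -> Income -> Tenure
  P2: Education <- Ability -> ParentIncome -> Tenure
  P3: Education <- Ability -> Tenure
That exhausts the simple backdoor paths. Count: 3.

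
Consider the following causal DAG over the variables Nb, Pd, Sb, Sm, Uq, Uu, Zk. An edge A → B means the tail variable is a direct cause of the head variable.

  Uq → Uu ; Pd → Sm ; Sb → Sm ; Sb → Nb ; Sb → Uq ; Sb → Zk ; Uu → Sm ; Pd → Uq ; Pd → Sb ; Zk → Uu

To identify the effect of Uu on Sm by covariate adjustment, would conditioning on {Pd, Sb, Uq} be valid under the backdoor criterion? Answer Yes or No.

Backdoor paths from Uu to Sm (paths whose first edge points into Uu):
  P1: Uu <- Zk <- Sb <- Pd -> Sm
  P2: Uu <- Zk <- Sb -> Uq <- Pd -> Sm
  P3: Uu <- Zk <- Sb -> Sm
  P4: Uu <- Uq <- Pd -> Sb -> Sm
  P5: Uu <- Uq <- Pd -> Sm
  P6: Uu <- Uq <- Sb <- Pd -> Sm
  P7: Uu <- Uq <- Sb -> Sm
Condition 1 (no descendant of Uu in the set): holds — descendants of Uu are {Sm}; none are in {Pd, Sb, Uq}.
Condition 2 (every backdoor path blocked by {Pd, Sb, Uq}):
  P1: blocked at chain node Sb ∈ conditioning set.
  P2: blocked at fork node Sb ∈ conditioning set.
  P3: blocked at fork node Sb ∈ conditioning set.
  P4: blocked at chain node Uq ∈ conditioning set.
  P5: blocked at chain node Uq ∈ conditioning set.
  P6: blocked at chain node Uq ∈ conditioning set.
  P7: blocked at chain node Uq ∈ conditioning set.
{Pd, Sb, Uq} satisfies the backdoor criterion.

Yes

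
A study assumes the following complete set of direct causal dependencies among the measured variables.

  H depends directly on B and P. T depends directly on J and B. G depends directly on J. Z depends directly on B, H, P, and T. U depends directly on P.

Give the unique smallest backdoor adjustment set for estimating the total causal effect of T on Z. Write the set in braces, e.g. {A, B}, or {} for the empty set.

Variables eligible for adjustment (non-descendants of T, excluding T and Z): {B, G, H, J, P, U}.
Backdoor paths from T to Z:
  P1: T <- B -> H <- P -> Z
  P2: T <- B -> H -> Z
  P3: T <- B -> Z
The empty set is not sufficient: P2 (T <- B -> H -> Z) has no collider blocking it and no conditioned non-collider, so it is open.
Try {B}:
  P1: blocked at fork node B ∈ conditioning set.
  P2: blocked at fork node B ∈ conditioning set.
  P3: blocked at fork node B ∈ conditioning set.
{B} contains no descendant of T and blocks every backdoor path.
No other singleton works — e.g. {P} leaves P2 open — so {B} is the unique smallest valid adjustment set.

{B}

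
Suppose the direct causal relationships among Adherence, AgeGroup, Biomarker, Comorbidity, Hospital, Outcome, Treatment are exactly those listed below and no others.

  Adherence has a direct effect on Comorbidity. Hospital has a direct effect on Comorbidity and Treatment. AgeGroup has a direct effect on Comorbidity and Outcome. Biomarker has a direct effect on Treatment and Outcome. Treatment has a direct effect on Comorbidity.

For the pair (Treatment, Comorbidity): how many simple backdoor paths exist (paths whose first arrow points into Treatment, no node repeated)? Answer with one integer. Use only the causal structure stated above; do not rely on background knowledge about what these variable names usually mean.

A backdoor path from Treatment to Comorbidity is any simple undirected path whose first edge points into Treatment (i.e. leaves Treatment via a parent).
Parents of Treatment: {Biomarker, Hospital}.
Enumerating:
  P1: Treatment <- Biomarker -> Outcome <- AgeGroup -> Comorbidity
  P2: Treatment <- Hospital -> Comorbidity
That exhausts the simple backdoor paths. Count: 2.

2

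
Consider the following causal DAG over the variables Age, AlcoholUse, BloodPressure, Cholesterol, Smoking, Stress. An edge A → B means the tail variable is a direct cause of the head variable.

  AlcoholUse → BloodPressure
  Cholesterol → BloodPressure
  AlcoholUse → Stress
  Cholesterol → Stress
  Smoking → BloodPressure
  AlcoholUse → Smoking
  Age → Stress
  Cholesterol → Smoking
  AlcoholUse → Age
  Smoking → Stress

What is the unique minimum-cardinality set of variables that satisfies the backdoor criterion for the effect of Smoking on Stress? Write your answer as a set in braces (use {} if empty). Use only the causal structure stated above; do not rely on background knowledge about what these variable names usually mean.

{AlcoholUse, Cholesterol}

Variables eligible for adjustment (non-descendants of Smoking, excluding Smoking and Stress): {Age, AlcoholUse, Cholesterol}.
Backdoor paths from Smoking to Stress:
  P1: Smoking <- AlcoholUse -> Age -> Stress
  P2: Smoking <- AlcoholUse -> BloodPressure <- Cholesterol -> Stress
  P3: Smoking <- AlcoholUse -> Stress
  P4: Smoking <- Cholesterol -> BloodPressure <- AlcoholUse -> Age -> Stress
  P5: Smoking <- Cholesterol -> BloodPressure <- AlcoholUse -> Stress
  P6: Smoking <- Cholesterol -> Stress
The empty set is not sufficient: P1 (Smoking <- AlcoholUse -> Age -> Stress) has no collider blocking it and no conditioned non-collider, so it is open.
Try {AlcoholUse, Cholesterol}:
  P1: blocked at fork node AlcoholUse ∈ conditioning set.
  P2: blocked at fork node AlcoholUse ∈ conditioning set.
  P3: blocked at fork node AlcoholUse ∈ conditioning set.
  P4: blocked at fork node Cholesterol ∈ conditioning set.
  P5: blocked at fork node Cholesterol ∈ conditioning set.
  P6: blocked at fork node Cholesterol ∈ conditioning set.
{AlcoholUse, Cholesterol} contains no descendant of Smoking and blocks every backdoor path.
Every element of {AlcoholUse, Cholesterol} is needed (dropping AlcoholUse leaves P1 open; dropping Cholesterol leaves P6 open), so no proper subset is valid.
Among all size-2 subsets of the eligible variables, only {AlcoholUse, Cholesterol} blocks every backdoor path, so it is the unique smallest valid adjustment set.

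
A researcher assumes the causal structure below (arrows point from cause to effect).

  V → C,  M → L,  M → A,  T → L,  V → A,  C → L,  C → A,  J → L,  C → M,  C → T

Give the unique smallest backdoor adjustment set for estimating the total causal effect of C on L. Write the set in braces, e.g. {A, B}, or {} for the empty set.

Variables eligible for adjustment (non-descendants of C, excluding C and L): {J, V}.
Backdoor paths from C to L:
  P1: C <- V -> A <- M -> L
Each backdoor path contains an unconditioned collider, so every path is already blocked with the empty conditioning set:
  P1: blocked at collider A (neither it nor any descendant is in the conditioning set).
The empty set is therefore the unique smallest valid set.

{}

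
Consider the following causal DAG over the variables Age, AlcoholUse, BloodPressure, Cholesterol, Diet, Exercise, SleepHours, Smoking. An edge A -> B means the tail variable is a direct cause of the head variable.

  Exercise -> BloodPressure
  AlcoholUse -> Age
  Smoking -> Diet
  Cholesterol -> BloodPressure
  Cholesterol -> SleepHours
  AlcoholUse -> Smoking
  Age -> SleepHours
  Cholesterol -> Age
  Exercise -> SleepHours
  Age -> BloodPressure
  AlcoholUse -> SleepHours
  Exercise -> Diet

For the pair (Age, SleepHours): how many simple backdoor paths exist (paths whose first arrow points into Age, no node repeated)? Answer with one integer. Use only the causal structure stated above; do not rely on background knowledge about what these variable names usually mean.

6

A backdoor path from Age to SleepHours is any simple undirected path whose first edge points into Age (i.e. leaves Age via a parent).
Parents of Age: {AlcoholUse, Cholesterol}.
Enumerating:
  P1: Age <- AlcoholUse -> Smoking -> Diet <- Exercise -> BloodPressure <- Cholesterol -> SleepHours
  P2: Age <- AlcoholUse -> Smoking -> Diet <- Exercise -> SleepHours
  P3: Age <- AlcoholUse -> SleepHours
  P4: Age <- Cholesterol -> BloodPressure <- Exercise -> Diet <- Smoking <- AlcoholUse -> SleepHours
  P5: Age <- Cholesterol -> BloodPressure <- Exercise -> SleepHours
  P6: Age <- Cholesterol -> SleepHours
That exhausts the simple backdoor paths. Count: 6.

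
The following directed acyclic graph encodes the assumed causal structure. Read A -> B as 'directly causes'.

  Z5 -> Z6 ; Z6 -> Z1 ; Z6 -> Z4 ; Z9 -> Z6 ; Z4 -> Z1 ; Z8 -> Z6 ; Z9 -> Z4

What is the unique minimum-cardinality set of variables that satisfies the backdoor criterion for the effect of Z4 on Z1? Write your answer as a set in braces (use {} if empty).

{Z6}

Variables eligible for adjustment (non-descendants of Z4, excluding Z4 and Z1): {Z5, Z6, Z8, Z9}.
Backdoor paths from Z4 to Z1:
  P1: Z4 <- Z9 -> Z6 -> Z1
  P2: Z4 <- Z6 -> Z1
The empty set is not sufficient: P1 (Z4 <- Z9 -> Z6 -> Z1) has no collider blocking it and no conditioned non-collider, so it is open.
Try {Z6}:
  P1: blocked at chain node Z6 ∈ conditioning set.
  P2: blocked at fork node Z6 ∈ conditioning set.
{Z6} contains no descendant of Z4 and blocks every backdoor path.
No other singleton works — e.g. {Z5} leaves P1 open — so {Z6} is the unique smallest valid adjustment set.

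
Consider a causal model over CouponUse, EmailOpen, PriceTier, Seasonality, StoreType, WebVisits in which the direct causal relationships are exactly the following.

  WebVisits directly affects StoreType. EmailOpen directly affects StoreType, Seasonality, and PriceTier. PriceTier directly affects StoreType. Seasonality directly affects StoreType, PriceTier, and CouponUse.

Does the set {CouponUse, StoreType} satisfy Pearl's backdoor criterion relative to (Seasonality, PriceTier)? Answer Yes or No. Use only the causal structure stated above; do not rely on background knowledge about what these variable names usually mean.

No

Backdoor paths from Seasonality to PriceTier (paths whose first edge points into Seasonality):
  P1: Seasonality <- EmailOpen -> PriceTier
  P2: Seasonality <- EmailOpen -> StoreType <- PriceTier
Condition 1 (no descendant of Seasonality in the set): FAILS — CouponUse and StoreType are descendants of Seasonality.
Condition 2 (every backdoor path blocked by {CouponUse, StoreType}):
  P1: open — no interior node is in the conditioning set.
  P2: open — collider(s) StoreType are conditioned on (or have a conditioned descendant) and no non-collider on the path is in the set.
{CouponUse, StoreType} does not satisfy the backdoor criterion.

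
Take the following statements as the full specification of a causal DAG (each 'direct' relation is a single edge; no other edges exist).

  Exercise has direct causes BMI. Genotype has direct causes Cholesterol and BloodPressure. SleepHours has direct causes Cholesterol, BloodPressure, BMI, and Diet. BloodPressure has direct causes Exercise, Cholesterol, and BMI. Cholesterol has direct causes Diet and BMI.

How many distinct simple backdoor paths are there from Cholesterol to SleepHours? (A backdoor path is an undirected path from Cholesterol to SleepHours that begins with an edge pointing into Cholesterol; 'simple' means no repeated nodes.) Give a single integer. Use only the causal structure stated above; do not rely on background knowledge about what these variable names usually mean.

4

A backdoor path from Cholesterol to SleepHours is any simple undirected path whose first edge points into Cholesterol (i.e. leaves Cholesterol via a parent).
Parents of Cholesterol: {BMI, Diet}.
Enumerating:
  P1: Cholesterol <- BMI -> Exercise -> BloodPressure -> SleepHours
  P2: Cholesterol <- BMI -> BloodPressure -> SleepHours
  P3: Cholesterol <- BMI -> SleepHours
  P4: Cholesterol <- Diet -> SleepHours
That exhausts the simple backdoor paths. Count: 4.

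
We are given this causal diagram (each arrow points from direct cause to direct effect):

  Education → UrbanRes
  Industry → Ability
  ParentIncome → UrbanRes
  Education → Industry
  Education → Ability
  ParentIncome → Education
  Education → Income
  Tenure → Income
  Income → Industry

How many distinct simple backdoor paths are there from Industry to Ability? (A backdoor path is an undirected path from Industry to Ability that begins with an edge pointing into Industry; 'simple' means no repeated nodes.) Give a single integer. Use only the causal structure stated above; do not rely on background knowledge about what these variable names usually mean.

2

A backdoor path from Industry to Ability is any simple undirected path whose first edge points into Industry (i.e. leaves Industry via a parent).
Parents of Industry: {Education, Income}.
Enumerating:
  P1: Industry <- Education -> Ability
  P2: Industry <- Income <- Education -> Ability
That exhausts the simple backdoor paths. Count: 2.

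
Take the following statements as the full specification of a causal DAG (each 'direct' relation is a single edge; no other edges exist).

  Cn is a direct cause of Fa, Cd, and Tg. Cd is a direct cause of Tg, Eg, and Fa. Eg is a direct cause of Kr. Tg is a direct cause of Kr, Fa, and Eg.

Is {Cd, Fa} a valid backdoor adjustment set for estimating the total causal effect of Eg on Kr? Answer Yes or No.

No

Backdoor paths from Eg to Kr (paths whose first edge points into Eg):
  P1: Eg <- Cd <- Cn -> Tg -> Kr
  P2: Eg <- Cd <- Cn -> Fa <- Tg -> Kr
  P3: Eg <- Cd -> Tg -> Kr
  P4: Eg <- Cd -> Fa <- Cn -> Tg -> Kr
  P5: Eg <- Cd -> Fa <- Tg -> Kr
  P6: Eg <- Tg -> Kr
Condition 1 (no descendant of Eg in the set): holds — descendants of Eg are {Kr}; none are in {Cd, Fa}.
Condition 2 (every backdoor path blocked by {Cd, Fa}):
  P1: blocked at chain node Cd ∈ conditioning set.
  P2: blocked at chain node Cd ∈ conditioning set.
  P3: blocked at fork node Cd ∈ conditioning set.
  P4: blocked at fork node Cd ∈ conditioning set.
  P5: blocked at fork node Cd ∈ conditioning set.
  P6: open — no interior node is in the conditioning set.
{Cd, Fa} does not satisfy the backdoor criterion.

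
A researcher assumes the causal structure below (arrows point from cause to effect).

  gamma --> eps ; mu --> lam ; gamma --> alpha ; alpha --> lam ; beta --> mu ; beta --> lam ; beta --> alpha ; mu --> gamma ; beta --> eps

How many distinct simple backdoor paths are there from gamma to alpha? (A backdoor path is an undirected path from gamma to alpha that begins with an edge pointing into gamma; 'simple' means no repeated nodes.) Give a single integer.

4

A backdoor path from gamma to alpha is any simple undirected path whose first edge points into gamma (i.e. leaves gamma via a parent).
Parents of gamma: {mu}.
Enumerating:
  P1: gamma <- mu <- beta -> alpha
  P2: gamma <- mu <- beta -> lam <- alpha
  P3: gamma <- mu -> lam <- beta -> alpha
  P4: gamma <- mu -> lam <- alpha
That exhausts the simple backdoor paths. Count: 4.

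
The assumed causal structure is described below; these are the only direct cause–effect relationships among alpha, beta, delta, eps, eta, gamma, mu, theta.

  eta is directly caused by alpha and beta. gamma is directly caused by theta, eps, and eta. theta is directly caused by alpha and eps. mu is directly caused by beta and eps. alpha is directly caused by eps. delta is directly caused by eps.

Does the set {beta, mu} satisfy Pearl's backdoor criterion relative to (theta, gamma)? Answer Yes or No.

No

Backdoor paths from theta to gamma (paths whose first edge points into theta):
  P1: theta <- eps -> alpha -> eta -> gamma
  P2: theta <- eps -> mu <- beta -> eta -> gamma
  P3: theta <- eps -> gamma
  P4: theta <- alpha <- eps -> mu <- beta -> eta -> gamma
  P5: theta <- alpha <- eps -> gamma
  P6: theta <- alpha -> eta <- beta -> mu <- eps -> gamma
  P7: theta <- alpha -> eta -> gamma
Condition 1 (no descendant of theta in the set): holds — descendants of theta are {gamma}; none are in {beta, mu}.
Condition 2 (every backdoor path blocked by {beta, mu}):
  P1: open — no interior node is in the conditioning set.
  P2: blocked at fork node beta ∈ conditioning set.
  P3: open — no interior node is in the conditioning set.
  P4: blocked at fork node beta ∈ conditioning set.
  P5: open — no interior node is in the conditioning set.
  P6: blocked at collider eta (neither it nor any descendant is in the conditioning set).
  P7: open — no interior node is in the conditioning set.
{beta, mu} does not satisfy the backdoor criterion.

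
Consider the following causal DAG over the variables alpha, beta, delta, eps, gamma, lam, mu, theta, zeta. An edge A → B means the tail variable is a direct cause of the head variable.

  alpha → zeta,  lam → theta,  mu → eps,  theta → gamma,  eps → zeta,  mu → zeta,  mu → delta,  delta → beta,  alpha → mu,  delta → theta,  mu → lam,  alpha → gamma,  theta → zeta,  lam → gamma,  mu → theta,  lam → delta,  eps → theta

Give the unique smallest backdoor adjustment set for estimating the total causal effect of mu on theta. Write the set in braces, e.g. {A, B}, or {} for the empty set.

Variables eligible for adjustment (non-descendants of mu, excluding mu and theta): {alpha}.
Backdoor paths from mu to theta:
  P1: mu <- alpha -> gamma <- lam -> delta -> theta
  P2: mu <- alpha -> gamma <- lam -> theta
  P3: mu <- alpha -> gamma <- theta
  P4: mu <- alpha -> zeta <- eps -> theta
  P5: mu <- alpha -> zeta <- theta
Each backdoor path contains an unconditioned collider, so every path is already blocked with the empty conditioning set:
  P1: blocked at collider gamma (neither it nor any descendant is in the conditioning set).
  P2: blocked at collider gamma (neither it nor any descendant is in the conditioning set).
  P3: blocked at collider gamma (neither it nor any descendant is in the conditioning set).
  P4: blocked at collider zeta (neither it nor any descendant is in the conditioning set).
  P5: blocked at collider zeta (neither it nor any descendant is in the conditioning set).
The empty set is therefore the unique smallest valid set.

{}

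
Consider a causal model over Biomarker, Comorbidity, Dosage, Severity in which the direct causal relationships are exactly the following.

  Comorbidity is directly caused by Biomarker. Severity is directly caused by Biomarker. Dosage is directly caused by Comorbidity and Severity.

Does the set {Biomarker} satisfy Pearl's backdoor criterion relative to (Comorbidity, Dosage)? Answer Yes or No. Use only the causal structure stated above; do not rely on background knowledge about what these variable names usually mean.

Yes

Backdoor paths from Comorbidity to Dosage (paths whose first edge points into Comorbidity):
  P1: Comorbidity <- Biomarker -> Severity -> Dosage
Condition 1 (no descendant of Comorbidity in the set): holds — descendants of Comorbidity are {Dosage}; none are in {Biomarker}.
Condition 2 (every backdoor path blocked by {Biomarker}):
  P1: blocked at fork node Biomarker ∈ conditioning set.
{Biomarker} satisfies the backdoor criterion.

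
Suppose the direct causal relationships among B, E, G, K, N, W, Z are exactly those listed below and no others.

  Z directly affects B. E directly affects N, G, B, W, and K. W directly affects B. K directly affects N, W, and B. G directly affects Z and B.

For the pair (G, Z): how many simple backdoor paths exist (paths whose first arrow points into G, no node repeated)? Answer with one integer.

A backdoor path from G to Z is any simple undirected path whose first edge points into G (i.e. leaves G via a parent).
Parents of G: {E}.
Enumerating:
  P1: G <- E -> K -> W -> B <- Z
  P2: G <- E -> K -> B <- Z
  P3: G <- E -> W <- K -> B <- Z
  P4: G <- E -> W -> B <- Z
  P5: G <- E -> B <- Z
  P6: G <- E -> N <- K -> W -> B <- Z
  P7: G <- E -> N <- K -> B <- Z
That exhausts the simple backdoor paths. Count: 7.

7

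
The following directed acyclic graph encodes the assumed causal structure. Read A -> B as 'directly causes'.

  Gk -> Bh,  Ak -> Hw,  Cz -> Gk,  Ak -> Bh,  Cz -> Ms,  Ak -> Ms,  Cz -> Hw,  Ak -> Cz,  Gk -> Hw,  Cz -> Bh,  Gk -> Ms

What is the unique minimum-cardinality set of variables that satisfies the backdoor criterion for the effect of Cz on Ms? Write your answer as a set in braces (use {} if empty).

Variables eligible for adjustment (non-descendants of Cz, excluding Cz and Ms): {Ak}.
Backdoor paths from Cz to Ms:
  P1: Cz <- Ak -> Hw <- Gk -> Ms
  P2: Cz <- Ak -> Bh <- Gk -> Ms
  P3: Cz <- Ak -> Ms
The empty set is not sufficient: P3 (Cz <- Ak -> Ms) has no collider blocking it and no conditioned non-collider, so it is open.
Try {Ak}:
  P1: blocked at fork node Ak ∈ conditioning set.
  P2: blocked at fork node Ak ∈ conditioning set.
  P3: blocked at fork node Ak ∈ conditioning set.
{Ak} contains no descendant of Cz and blocks every backdoor path.
{Ak} is the unique smallest valid adjustment set.

{Ak}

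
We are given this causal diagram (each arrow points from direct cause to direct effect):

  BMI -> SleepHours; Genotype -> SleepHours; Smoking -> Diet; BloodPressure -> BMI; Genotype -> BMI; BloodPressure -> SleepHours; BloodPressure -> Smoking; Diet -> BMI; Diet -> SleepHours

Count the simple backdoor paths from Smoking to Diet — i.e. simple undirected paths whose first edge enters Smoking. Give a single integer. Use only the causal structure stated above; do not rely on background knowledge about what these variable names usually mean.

6

A backdoor path from Smoking to Diet is any simple undirected path whose first edge points into Smoking (i.e. leaves Smoking via a parent).
Parents of Smoking: {BloodPressure}.
Enumerating:
  P1: Smoking <- BloodPressure -> BMI <- Genotype -> SleepHours <- Diet
  P2: Smoking <- BloodPressure -> BMI <- Diet
  P3: Smoking <- BloodPressure -> BMI -> SleepHours <- Diet
  P4: Smoking <- BloodPressure -> SleepHours <- Genotype -> BMI <- Diet
  P5: Smoking <- BloodPressure -> SleepHours <- Diet
  P6: Smoking <- BloodPressure -> SleepHours <- BMI <- Diet
That exhausts the simple backdoor paths. Count: 6.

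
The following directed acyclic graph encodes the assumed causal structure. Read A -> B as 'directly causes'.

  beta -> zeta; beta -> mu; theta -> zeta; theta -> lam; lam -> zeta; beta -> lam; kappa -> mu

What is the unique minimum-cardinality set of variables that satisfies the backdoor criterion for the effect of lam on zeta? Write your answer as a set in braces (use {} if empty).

Variables eligible for adjustment (non-descendants of lam, excluding lam and zeta): {beta, kappa, mu, theta}.
Backdoor paths from lam to zeta:
  P1: lam <- theta -> zeta
  P2: lam <- beta -> zeta
The empty set is not sufficient: P1 (lam <- theta -> zeta) has no collider blocking it and no conditioned non-collider, so it is open.
Try {beta, theta}:
  P1: blocked at fork node theta ∈ conditioning set.
  P2: blocked at fork node beta ∈ conditioning set.
{beta, theta} contains no descendant of lam and blocks every backdoor path.
Every element of {beta, theta} is needed (dropping beta leaves P2 open; dropping theta leaves P1 open), so no proper subset is valid.
Among all size-2 subsets of the eligible variables, only {beta, theta} blocks every backdoor path, so it is the unique smallest valid adjustment set.

{beta, theta}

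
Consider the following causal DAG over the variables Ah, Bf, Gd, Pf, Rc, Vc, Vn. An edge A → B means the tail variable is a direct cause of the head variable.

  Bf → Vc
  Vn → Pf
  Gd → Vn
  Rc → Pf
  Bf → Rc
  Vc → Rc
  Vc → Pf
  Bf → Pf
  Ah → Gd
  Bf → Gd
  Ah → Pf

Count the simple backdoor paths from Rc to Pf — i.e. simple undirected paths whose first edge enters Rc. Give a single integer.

8

A backdoor path from Rc to Pf is any simple undirected path whose first edge points into Rc (i.e. leaves Rc via a parent).
Parents of Rc: {Bf, Vc}.
Enumerating:
  P1: Rc <- Bf -> Gd <- Ah -> Pf
  P2: Rc <- Bf -> Gd -> Vn -> Pf
  P3: Rc <- Bf -> Vc -> Pf
  P4: Rc <- Bf -> Pf
  P5: Rc <- Vc <- Bf -> Gd <- Ah -> Pf
  P6: Rc <- Vc <- Bf -> Gd -> Vn -> Pf
  P7: Rc <- Vc <- Bf -> Pf
  P8: Rc <- Vc -> Pf
That exhausts the simple backdoor paths. Count: 8.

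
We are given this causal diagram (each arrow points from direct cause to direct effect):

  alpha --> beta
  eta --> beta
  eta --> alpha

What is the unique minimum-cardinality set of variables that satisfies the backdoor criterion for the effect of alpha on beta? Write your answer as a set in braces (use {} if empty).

{eta}

Variables eligible for adjustment (non-descendants of alpha, excluding alpha and beta): {eta}.
Backdoor paths from alpha to beta:
  P1: alpha <- eta -> beta
The empty set is not sufficient: P1 (alpha <- eta -> beta) has no collider blocking it and no conditioned non-collider, so it is open.
Try {eta}:
  P1: blocked at fork node eta ∈ conditioning set.
{eta} contains no descendant of alpha and blocks every backdoor path.
{eta} is the unique smallest valid adjustment set.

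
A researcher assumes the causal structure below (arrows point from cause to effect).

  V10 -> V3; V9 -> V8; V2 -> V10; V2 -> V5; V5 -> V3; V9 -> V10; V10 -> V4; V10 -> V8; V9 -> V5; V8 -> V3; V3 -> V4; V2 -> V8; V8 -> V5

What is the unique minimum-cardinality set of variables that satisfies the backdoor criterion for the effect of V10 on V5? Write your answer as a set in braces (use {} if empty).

{V2, V9}

Variables eligible for adjustment (non-descendants of V10, excluding V10 and V5): {V2, V9}.
Backdoor paths from V10 to V5:
  P1: V10 <- V9 -> V8 <- V2 -> V5
  P2: V10 <- V9 -> V8 -> V5
  P3: V10 <- V9 -> V8 -> V3 <- V5
  P4: V10 <- V9 -> V5
  P5: V10 <- V2 -> V8 <- V9 -> V5
  P6: V10 <- V2 -> V8 -> V5
  P7: V10 <- V2 -> V8 -> V3 <- V5
  P8: V10 <- V2 -> V5
The empty set is not sufficient: P2 (V10 <- V9 -> V8 -> V5) has no collider blocking it and no conditioned non-collider, so it is open.
Try {V2, V9}:
  P1: blocked at fork node V9 ∈ conditioning set.
  P2: blocked at fork node V9 ∈ conditioning set.
  P3: blocked at fork node V9 ∈ conditioning set.
  P4: blocked at fork node V9 ∈ conditioning set.
  P5: blocked at fork node V2 ∈ conditioning set.
  P6: blocked at fork node V2 ∈ conditioning set.
  P7: blocked at fork node V2 ∈ conditioning set.
  P8: blocked at fork node V2 ∈ conditioning set.
{V2, V9} contains no descendant of V10 and blocks every backdoor path.
Every element of {V2, V9} is needed (dropping V2 leaves P6 open; dropping V9 leaves P2 open), so no proper subset is valid.
Among all size-2 subsets of the eligible variables, only {V2, V9} blocks every backdoor path, so it is the unique smallest valid adjustment set.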